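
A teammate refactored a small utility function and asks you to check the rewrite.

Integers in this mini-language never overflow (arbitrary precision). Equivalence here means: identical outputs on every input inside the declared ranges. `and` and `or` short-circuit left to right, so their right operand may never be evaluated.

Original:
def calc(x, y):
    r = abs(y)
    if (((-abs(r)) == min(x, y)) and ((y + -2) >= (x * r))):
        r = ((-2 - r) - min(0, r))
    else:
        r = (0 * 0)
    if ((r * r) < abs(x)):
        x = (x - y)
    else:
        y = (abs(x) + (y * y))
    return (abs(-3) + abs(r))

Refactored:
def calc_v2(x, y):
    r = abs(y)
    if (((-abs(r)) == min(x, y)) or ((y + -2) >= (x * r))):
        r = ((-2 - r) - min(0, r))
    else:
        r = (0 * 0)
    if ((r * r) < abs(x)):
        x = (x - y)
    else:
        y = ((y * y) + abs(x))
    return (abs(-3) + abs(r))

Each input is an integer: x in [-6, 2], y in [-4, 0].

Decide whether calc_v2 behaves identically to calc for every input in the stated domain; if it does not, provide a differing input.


Input x=-6, y=-4: 3 from calc versus 9 from calc_v2.
verdict: not equivalent; witness: x=-6, y=-4


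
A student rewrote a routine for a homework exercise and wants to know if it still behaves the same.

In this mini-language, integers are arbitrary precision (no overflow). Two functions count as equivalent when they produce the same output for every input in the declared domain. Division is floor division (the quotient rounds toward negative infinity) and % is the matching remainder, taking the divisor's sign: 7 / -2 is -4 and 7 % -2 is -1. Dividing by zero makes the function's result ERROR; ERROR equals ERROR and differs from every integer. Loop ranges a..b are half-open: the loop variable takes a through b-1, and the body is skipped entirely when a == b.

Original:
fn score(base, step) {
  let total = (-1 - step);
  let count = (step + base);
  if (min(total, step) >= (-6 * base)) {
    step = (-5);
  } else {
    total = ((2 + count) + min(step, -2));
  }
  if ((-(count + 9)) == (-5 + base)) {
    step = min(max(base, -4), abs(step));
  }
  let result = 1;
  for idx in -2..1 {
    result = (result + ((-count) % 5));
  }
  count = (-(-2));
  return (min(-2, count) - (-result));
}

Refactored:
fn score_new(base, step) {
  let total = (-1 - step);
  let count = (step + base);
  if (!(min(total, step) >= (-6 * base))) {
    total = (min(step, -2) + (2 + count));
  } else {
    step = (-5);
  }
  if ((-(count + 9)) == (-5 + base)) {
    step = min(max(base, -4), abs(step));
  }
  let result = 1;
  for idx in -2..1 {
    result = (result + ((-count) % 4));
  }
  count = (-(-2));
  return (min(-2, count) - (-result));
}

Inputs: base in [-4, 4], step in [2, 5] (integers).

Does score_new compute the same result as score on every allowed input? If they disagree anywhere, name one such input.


Evaluate both at base=-4, step=5.
score: total becomes -6; next count becomes 1; next (min(total, step) >= (-6 * base)) evaluates to false; next total becomes 1; next ((-(count + 9)) == (-5 + base)) evaluates to false; next result becomes 1; next at idx=-2:; next result becomes 5; next at idx=-1:; next result becomes 9; next at idx=0:; next result becomes 13; next count becomes 2; next final value 11
score_new: total becomes -6; next count becomes 1; next (!(min(total, step) >= (-6 * base))) evaluates to true; next total becomes 1; next ((-(count + 9)) == (-5 + base)) evaluates to false; next result becomes 1; next at idx=-2:; next result becomes 4; next at idx=-1:; next result becomes 7; next at idx=0:; next result becomes 10; next count becomes 2; next final value 8
11 against 8: the behavior changed.
verdict: not equivalent; witness: base=-4, step=5


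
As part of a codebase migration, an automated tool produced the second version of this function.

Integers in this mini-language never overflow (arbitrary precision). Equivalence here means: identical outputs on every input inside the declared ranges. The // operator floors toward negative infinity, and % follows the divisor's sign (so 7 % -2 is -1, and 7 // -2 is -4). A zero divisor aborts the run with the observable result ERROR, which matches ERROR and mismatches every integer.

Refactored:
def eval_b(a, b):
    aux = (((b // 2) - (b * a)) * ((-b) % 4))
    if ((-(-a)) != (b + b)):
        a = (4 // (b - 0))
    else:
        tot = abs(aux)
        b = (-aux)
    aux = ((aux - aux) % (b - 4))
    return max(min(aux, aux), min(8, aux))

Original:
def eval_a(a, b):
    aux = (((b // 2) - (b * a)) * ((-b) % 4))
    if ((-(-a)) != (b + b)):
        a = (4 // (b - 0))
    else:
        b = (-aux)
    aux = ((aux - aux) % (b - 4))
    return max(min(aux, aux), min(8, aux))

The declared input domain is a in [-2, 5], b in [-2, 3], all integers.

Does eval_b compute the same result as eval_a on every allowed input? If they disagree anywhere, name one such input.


This is a faithful refactor — local variable names differ, statement counts differ, min/max/abs usage differs, but the computed results match everywhere.
Tracing a=0, b=0: eval_a: aux := 0 | ((-(-a)) != (b + b)): false | b := 0 | aux := 0 | result 0 | eval_b: aux := 0 | ((-(-a)) != (b + b)): false | tot := 0 | b := 0 | aux := 0 | result 0 — matching result 0.
An exhaustive pass over the 48 declared inputs shows identical outputs.
verdict: equivalent


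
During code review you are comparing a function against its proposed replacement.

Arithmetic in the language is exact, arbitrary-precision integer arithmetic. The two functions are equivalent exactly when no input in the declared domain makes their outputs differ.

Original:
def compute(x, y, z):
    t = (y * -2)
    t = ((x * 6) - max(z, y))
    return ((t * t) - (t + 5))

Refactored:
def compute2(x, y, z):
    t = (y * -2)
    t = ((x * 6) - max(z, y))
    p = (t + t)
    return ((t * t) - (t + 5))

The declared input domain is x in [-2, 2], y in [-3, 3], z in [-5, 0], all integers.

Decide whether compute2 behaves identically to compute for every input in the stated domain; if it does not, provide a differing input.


Changes here: arithmetic usage differs; and local variable names differ; and statement counts differ; the full 210-point sweep finds no disagreement.
verdict: equivalent


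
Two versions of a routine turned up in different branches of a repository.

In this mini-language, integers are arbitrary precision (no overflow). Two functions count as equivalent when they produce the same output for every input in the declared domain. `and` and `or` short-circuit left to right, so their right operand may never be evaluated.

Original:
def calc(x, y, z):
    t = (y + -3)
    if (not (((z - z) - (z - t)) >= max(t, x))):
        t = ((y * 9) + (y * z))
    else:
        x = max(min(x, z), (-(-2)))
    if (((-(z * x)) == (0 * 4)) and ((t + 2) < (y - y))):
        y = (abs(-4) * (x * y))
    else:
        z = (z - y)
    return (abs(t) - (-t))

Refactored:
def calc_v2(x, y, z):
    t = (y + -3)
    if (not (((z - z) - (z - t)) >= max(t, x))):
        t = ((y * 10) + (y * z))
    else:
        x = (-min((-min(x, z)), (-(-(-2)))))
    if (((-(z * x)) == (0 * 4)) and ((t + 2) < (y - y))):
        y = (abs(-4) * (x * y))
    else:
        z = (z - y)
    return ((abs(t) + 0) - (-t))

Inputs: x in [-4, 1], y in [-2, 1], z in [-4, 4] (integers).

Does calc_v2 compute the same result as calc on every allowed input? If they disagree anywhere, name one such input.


At x=-4, y=1, z=1: calc gives 20, calc_v2 gives 22.
verdict: not equivalent; witness: x=-4, y=1, z=1


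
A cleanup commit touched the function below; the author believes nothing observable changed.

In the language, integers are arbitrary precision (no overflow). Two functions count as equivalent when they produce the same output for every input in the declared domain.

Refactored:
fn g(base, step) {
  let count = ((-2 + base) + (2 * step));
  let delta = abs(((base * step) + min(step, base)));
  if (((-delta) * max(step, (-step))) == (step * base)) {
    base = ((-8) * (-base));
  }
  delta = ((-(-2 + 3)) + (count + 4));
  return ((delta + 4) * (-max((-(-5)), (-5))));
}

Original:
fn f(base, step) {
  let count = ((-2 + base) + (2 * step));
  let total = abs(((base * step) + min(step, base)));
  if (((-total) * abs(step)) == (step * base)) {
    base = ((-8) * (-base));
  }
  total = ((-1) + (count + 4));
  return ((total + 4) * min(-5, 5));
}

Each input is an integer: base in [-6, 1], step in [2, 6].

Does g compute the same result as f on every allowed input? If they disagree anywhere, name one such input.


This is a faithful refactor — min/max/abs usage differs, and constant usage differs, and arithmetic usage differs, and local variable names differ, but the computed results match everywhere.
One worked example (base=1, step=2) — f: count = 3; total = 3; (((-total) * abs(step)) == (step * base)) -> false; total = 6; return -50; g: count = 3; delta = 3; (((-delta) * max(step, (-step))) == (step * base)) -> false; delta = 6; return -50; agreement on -50.
Across all 40 domain points the two functions coincide.
verdict: equivalent


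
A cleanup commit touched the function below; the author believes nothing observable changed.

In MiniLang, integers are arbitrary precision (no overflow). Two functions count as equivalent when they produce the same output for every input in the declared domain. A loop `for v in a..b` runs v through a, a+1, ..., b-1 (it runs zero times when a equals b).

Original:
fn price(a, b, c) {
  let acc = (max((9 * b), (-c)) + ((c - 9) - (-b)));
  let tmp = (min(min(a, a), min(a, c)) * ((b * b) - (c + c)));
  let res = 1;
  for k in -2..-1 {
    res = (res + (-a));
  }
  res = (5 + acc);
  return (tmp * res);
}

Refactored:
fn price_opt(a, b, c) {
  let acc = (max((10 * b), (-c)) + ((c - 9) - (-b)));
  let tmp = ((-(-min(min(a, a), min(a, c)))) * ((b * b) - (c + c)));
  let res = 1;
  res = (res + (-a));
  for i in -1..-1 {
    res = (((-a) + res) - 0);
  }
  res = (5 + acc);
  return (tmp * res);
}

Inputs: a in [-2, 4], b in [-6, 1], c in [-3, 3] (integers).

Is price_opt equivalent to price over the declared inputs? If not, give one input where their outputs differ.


a=-2, b=1, c=-3 yields -63 from price but -84 from price_opt.
verdict: not equivalent; witness: a=-2, b=1, c=-3


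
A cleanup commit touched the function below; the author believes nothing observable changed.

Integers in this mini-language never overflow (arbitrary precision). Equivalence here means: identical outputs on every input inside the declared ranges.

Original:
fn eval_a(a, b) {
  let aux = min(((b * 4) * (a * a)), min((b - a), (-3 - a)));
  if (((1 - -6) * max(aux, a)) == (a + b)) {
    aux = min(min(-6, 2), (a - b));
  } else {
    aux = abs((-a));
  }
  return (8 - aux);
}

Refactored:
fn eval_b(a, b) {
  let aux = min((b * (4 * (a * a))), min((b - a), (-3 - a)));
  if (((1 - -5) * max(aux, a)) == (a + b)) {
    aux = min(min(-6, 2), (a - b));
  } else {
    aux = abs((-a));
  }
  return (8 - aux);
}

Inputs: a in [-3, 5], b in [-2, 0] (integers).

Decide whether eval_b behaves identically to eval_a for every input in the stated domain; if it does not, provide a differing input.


Equivalent. The suspicious edit (`-6` became `-5`) never changes the result for any input inside the declared domain.
Sweeping the whole domain (27 inputs) finds no disagreement.
One worked example (a=-2, b=-2) — eval_a: aux := -32 | (((1 - -6) * max(aux, a)) == (a + b)): false | aux := 2 | result 6; eval_b: aux := -32 | (((1 - -5) * max(aux, a)) == (a + b)): false | aux := 2 | result 6; agreement on 6.
verdict: equivalent


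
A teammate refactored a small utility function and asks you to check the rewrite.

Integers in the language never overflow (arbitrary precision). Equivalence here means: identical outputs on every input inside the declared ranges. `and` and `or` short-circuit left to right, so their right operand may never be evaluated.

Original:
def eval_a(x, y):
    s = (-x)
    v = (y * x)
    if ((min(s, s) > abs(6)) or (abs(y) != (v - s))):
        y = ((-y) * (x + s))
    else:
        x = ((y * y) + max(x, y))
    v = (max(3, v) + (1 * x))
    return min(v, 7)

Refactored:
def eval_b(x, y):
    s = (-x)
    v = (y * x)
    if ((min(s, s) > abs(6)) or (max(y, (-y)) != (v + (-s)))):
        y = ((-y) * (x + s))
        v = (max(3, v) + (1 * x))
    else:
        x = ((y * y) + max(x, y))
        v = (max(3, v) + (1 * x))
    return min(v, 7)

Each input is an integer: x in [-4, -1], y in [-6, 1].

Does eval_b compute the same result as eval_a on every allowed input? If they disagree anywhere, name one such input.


Comparing the listings, the differences include: arithmetic usage differs; and constant usage differs; and statement counts differ; and min/max/abs usage differs.
As a probe, take x=-3, y=-2: eval_a runs s becomes 3; next v becomes 6; next ((min(s, s) > abs(6)) or (abs(y) != (v - s))) evaluates to true; next y becomes 0; next v becomes 3; next final value 3; eval_b runs s becomes 3; next v becomes 6; next ((min(s, s) > abs(6)) or (max(y, (-y)) != (v + (-s)))) evaluates to true; next y becomes 0; next v becomes 3; next final value 3; both end at 3.
Every one of the 32 inputs gives matching results.
verdict: equivalent


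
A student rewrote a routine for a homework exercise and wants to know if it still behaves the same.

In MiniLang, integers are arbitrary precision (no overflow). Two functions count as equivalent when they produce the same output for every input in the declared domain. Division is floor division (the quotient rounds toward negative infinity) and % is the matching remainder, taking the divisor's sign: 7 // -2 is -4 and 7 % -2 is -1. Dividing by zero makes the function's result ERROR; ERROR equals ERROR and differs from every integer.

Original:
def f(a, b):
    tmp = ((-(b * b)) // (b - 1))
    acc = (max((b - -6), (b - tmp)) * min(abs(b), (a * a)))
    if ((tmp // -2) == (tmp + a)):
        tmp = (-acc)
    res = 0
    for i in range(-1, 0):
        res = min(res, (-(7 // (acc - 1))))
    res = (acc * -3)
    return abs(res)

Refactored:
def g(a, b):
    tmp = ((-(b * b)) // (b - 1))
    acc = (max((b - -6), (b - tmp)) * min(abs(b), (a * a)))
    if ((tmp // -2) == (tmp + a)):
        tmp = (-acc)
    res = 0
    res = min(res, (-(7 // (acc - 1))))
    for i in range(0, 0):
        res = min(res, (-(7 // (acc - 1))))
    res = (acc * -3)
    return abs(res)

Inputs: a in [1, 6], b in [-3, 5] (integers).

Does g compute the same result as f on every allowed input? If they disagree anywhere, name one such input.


Reading the diff, among the changes: loop structure differs, and min/max/abs usage differs, and constant usage differs, and statement counts differ, and arithmetic usage differs.
Tracing a=2, b=-2: f: tmp becomes 1; next acc becomes 8; next ((tmp // -2) == (tmp + a)) evaluates to false; next res becomes 0; next at i=-1:; next res becomes -1; next res becomes -24; next final value 24 | g: tmp becomes 1; next acc becomes 8; next ((tmp // -2) == (tmp + a)) evaluates to false; next res becomes 0; next res becomes -1; next i never enters its loop body; next res becomes -24; next final value 24 — matching result 24.
An exhaustive pass over the 54 declared inputs shows identical outputs.
verdict: equivalent


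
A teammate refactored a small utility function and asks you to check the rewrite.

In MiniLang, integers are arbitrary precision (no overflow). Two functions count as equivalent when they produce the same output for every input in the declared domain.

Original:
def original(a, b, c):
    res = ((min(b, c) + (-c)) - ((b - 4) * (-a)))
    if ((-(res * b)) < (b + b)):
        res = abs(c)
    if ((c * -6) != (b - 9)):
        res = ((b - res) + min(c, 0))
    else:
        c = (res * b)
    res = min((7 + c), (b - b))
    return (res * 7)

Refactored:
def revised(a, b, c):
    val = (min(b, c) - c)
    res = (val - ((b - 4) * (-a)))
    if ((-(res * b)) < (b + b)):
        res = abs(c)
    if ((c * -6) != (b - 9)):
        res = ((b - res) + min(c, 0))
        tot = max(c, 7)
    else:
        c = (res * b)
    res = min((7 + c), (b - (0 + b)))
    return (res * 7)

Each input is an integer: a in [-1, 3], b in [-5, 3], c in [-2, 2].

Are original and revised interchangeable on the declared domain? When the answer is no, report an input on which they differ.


Side by side, the visible changes include: local variable names differ; statement counts differ; arithmetic usage differs; min/max/abs usage differs; constant usage differs.
Tracing a=2, b=-1, c=0: original: res becomes -11; next ((-(res * b)) < (b + b)) evaluates to true; next res becomes 0; next ((c * -6) != (b - 9)) evaluates to true; next res becomes -1; next res becomes 0; next final value 0 | revised: val becomes -1; next res becomes -11; next ((-(res * b)) < (b + b)) evaluates to true; next res becomes 0; next ((c * -6) != (b - 9)) evaluates to true; next res becomes -1; next tot becomes 7; next res becomes 0; next final value 0 — matching result 0.
Sweeping the whole domain (225 inputs) finds no disagreement.
verdict: equivalent


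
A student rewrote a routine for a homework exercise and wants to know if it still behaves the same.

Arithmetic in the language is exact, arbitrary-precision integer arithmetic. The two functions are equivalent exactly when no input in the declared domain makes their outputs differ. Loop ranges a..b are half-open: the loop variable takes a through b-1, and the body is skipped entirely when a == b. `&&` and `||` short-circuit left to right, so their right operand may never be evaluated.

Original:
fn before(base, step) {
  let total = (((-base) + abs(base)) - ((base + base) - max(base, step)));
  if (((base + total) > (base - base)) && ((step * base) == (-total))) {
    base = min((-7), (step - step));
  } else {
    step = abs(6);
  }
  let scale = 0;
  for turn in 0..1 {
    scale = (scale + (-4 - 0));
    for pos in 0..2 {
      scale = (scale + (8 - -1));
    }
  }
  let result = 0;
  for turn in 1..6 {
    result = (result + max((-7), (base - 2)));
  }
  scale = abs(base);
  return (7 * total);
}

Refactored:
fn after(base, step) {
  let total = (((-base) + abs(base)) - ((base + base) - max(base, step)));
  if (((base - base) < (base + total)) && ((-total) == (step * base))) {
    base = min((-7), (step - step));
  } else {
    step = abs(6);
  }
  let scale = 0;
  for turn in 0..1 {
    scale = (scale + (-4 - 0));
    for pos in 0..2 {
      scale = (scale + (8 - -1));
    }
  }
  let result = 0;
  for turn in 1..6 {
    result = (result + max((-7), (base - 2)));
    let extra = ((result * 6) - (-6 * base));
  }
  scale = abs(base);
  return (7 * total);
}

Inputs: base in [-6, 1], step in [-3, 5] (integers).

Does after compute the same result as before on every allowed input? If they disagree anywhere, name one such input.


Side by side, the visible changes include: constant usage differs, statement counts differ, arithmetic usage differs, comparison usage differs, local variable names differ.
As a probe, take base=-6, step=-3: before runs total = 21; (((base + total) > (base - base)) && ((step * base) == (-total))) -> false; step = 6; scale = 0; [turn=0]; scale = -4; [pos=0]; scale = 5; [pos=1]; scale = 14; result = 0; [turn=1]; result = -7; [turn=2]; result = -14; [turn=3]; result = -21; [turn=4]; result = -28; [turn=5]; result = -35; scale = 6; return 147; after runs total = 21; (((base - base) < (base + total)) && ((-total) == (step * base))) -> false; step = 6; scale = 0; [turn=0]; scale = -4; [pos=0]; scale = 5; [pos=1]; scale = 14; result = 0; [turn=1]; result = -7; extra = -78; [turn=2]; result = -14; extra = -120; [turn=3]; result = -21; extra = -162; [turn=4]; result = -28; extra = -204; [turn=5]; result = -35; extra = -246; scale = 6; return 147; both end at 147.
Checked all 72 inputs in the declared domain: the outputs agree on every one.
verdict: equivalent


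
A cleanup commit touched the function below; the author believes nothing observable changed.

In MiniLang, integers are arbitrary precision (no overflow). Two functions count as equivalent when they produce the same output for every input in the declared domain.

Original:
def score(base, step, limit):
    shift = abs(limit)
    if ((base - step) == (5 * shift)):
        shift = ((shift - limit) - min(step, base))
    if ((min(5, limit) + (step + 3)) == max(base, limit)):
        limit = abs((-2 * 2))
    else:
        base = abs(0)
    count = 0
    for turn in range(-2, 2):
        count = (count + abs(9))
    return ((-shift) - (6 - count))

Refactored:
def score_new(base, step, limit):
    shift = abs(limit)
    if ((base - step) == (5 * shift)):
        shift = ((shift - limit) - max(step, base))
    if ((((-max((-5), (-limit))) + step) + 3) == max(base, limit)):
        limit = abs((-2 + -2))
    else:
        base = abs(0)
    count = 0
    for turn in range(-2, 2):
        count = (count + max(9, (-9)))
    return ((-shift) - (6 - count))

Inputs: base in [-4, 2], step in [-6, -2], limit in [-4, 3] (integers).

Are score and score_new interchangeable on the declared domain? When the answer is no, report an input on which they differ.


The rewrite breaks on base=-1, step=-6, limit=-1, where the results are 22 and 27.
score: shift := 1 | ((base - step) == (5 * shift)): true | shift := 8 | ((min(5, limit) + (step + 3)) == max(base, limit)): false | base := 0 | count := 0 | iter turn=-2: | count := 9 | iter turn=-1: | count := 18 | iter turn=0: | count := 27 | iter turn=1: | count := 36 | result 22
score_new: shift := 1 | ((base - step) == (5 * shift)): true | shift := 3 | ((((-max((-5), (-limit))) + step) + 3) == max(base, limit)): false | base := 0 | count := 0 | iter turn=-2: | count := 9 | iter turn=-1: | count := 18 | iter turn=0: | count := 27 | iter turn=1: | count := 36 | result 27
verdict: not equivalent; witness: base=-1, step=-6, limit=-1


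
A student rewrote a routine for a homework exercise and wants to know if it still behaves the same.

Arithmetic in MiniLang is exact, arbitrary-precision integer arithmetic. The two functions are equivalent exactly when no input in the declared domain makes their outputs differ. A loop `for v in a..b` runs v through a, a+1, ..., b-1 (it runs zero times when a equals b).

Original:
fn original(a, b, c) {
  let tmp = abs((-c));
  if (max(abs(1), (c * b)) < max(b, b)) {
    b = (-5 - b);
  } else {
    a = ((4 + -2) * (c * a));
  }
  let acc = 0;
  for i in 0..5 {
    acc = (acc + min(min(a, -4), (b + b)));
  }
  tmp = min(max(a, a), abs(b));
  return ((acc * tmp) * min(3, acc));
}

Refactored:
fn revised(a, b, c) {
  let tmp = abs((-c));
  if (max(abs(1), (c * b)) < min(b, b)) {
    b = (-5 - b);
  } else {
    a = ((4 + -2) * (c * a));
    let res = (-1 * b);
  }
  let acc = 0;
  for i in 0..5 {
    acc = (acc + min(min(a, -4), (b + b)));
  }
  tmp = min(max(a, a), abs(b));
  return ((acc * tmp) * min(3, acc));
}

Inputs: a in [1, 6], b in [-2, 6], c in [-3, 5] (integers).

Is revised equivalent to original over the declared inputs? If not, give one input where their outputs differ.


Equivalent. The one real change (`max(b, b)` became `min(b, b)`) has no effect anywhere in the declared ranges.
An exhaustive pass over the 486 declared inputs shows identical outputs.
As a probe, take a=4, b=6, c=2: original runs tmp becomes 2; next (max(abs(1), (c * b)) < max(b, b)) evaluates to false; next a becomes 16; next acc becomes 0; next at i=0:; next acc becomes -4; next at i=1:; next acc becomes -8; next at i=2:; next acc becomes -12; next at i=3:; next acc becomes -16; next at i=4:; next acc becomes -20; next tmp becomes 6; next final value 2400; revised runs tmp becomes 2; next (max(abs(1), (c * b)) < min(b, b)) evaluates to false; next a becomes 16; next res becomes -6; next acc becomes 0; next at i=0:; next acc becomes -4; next at i=1:; next acc becomes -8; next at i=2:; next acc becomes -12; next at i=3:; next acc becomes -16; next at i=4:; next acc becomes -20; next tmp becomes 6; next final value 2400; both end at 2400.
verdict: equivalent


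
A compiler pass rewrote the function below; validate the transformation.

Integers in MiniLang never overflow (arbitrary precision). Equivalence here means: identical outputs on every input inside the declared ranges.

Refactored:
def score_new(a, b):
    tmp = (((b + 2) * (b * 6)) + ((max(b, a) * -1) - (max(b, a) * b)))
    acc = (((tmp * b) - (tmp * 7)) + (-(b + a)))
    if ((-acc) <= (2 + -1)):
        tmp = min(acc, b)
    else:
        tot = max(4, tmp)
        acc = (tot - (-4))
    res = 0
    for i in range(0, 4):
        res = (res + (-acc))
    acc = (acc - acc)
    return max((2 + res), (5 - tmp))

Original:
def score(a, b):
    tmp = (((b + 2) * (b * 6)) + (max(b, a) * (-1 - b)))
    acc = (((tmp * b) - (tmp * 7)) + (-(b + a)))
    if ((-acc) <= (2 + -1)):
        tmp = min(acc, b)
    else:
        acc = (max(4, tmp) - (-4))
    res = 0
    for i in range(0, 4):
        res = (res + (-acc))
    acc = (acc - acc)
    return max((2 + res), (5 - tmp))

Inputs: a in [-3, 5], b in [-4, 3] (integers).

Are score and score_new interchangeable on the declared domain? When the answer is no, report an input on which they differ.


Reading the diff, among the changes: min/max/abs usage differs, arithmetic usage differs, statement counts differ, local variable names differ.
As a probe, take a=4, b=0: score runs tmp becomes -4; next acc becomes 24; next ((-acc) <= (2 + -1)) evaluates to true; next tmp becomes 0; next res becomes 0; next at i=0:; next res becomes -24; next at i=1:; next res becomes -48; next at i=2:; next res becomes -72; next at i=3:; next res becomes -96; next acc becomes 0; next final value 5; score_new runs tmp becomes -4; next acc becomes 24; next ((-acc) <= (2 + -1)) evaluates to true; next tmp becomes 0; next res becomes 0; next at i=0:; next res becomes -24; next at i=1:; next res becomes -48; next at i=2:; next res becomes -72; next at i=3:; next res becomes -96; next acc becomes 0; next final value 5; both end at 5.
An exhaustive pass over the 72 declared inputs shows identical outputs.
verdict: equivalent


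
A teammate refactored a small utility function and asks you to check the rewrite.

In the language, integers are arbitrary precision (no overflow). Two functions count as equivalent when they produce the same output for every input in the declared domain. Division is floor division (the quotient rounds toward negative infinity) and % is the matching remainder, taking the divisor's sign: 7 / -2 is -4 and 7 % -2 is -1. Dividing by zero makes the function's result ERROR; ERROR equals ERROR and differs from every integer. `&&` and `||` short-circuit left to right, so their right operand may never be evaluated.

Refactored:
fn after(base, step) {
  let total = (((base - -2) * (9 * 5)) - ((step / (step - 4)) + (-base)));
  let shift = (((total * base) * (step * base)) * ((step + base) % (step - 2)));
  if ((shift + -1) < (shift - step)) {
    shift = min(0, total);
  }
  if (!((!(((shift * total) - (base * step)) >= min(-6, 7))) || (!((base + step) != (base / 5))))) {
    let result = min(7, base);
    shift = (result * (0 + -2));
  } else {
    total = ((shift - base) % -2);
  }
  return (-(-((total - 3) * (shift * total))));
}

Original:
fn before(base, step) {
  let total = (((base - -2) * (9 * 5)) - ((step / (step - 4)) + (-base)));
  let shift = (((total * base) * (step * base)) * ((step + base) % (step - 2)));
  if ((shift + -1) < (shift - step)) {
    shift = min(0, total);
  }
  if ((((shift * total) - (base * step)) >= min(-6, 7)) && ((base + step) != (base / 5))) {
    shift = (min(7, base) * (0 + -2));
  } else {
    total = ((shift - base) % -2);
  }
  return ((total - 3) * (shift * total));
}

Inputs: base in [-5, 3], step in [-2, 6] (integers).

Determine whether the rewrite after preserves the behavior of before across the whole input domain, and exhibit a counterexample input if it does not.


The two versions differ — the changes include local variable names differ; and boolean connective usage differs; and statement counts differ.
One worked example (base=0, step=6) — before: total=87, then shift=0, then ((shift + -1) < (shift - step)) is false, then ((((shift * total) - (base * step)) >= min(-6, 7)) && ((base + step) != (base / 5))) is true, then shift=0, then returns 0; after: total=87, then shift=0, then ((shift + -1) < (shift - step)) is false, then (!((!(((shift * total) - (base * step)) >= min(-6, 7))) || (!((base + step) != (base / 5))))) is true, then result=0, then shift=0, then returns 0; agreement on 0.
Every one of the 81 inputs gives matching results.
verdict: equivalent


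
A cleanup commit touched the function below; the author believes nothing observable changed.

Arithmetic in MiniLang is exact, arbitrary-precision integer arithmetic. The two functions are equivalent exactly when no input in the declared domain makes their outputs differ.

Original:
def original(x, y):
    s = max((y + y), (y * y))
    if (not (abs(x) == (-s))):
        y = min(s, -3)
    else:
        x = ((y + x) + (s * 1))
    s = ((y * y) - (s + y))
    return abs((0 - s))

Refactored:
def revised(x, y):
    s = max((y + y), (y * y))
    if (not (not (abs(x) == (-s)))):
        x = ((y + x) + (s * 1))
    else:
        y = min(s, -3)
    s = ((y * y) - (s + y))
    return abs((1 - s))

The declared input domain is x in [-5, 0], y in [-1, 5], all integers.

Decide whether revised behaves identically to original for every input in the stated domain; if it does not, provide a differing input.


x=-5, y=-1 yields 11 from original but 10 from revised.
verdict: not equivalent; witness: x=-5, y=-1


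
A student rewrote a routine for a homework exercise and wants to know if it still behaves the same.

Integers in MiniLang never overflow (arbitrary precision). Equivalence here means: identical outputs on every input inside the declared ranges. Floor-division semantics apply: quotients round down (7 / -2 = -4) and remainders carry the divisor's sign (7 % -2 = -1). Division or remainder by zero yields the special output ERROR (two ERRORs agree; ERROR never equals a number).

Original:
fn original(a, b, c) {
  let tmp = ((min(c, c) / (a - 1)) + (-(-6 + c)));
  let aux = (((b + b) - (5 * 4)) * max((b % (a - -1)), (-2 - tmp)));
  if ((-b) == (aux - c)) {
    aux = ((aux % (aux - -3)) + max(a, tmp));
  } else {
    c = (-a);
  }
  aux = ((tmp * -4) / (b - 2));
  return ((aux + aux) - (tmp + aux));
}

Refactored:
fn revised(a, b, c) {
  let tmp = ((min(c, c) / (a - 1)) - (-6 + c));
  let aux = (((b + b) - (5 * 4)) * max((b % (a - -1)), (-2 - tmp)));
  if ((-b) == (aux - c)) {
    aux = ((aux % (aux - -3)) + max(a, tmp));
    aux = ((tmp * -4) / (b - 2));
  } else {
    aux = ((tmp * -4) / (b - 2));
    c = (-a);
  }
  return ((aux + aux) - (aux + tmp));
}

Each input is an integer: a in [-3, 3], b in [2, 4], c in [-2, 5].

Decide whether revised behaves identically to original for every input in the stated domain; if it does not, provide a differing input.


The two versions differ — the changes include constant usage differs; also arithmetic usage differs; also statement counts differ.
As a probe, take a=-1, b=4, c=4: original runs tmp := 0 | divide-by-zero, output ERROR; revised runs tmp := 0 | divide-by-zero, output ERROR; both end at ERROR.
Checked all 168 inputs in the declared domain: the outputs agree on every one.
verdict: equivalent


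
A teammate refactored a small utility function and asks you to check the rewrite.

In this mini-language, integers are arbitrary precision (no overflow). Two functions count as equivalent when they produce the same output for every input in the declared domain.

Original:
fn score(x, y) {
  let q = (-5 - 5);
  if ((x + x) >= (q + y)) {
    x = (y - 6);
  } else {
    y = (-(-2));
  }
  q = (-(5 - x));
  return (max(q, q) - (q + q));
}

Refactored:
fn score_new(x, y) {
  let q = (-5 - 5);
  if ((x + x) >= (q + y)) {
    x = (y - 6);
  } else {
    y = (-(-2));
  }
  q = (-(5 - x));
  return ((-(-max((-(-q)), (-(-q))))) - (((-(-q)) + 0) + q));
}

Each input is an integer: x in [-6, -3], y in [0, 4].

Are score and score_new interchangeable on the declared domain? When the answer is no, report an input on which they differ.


Equivalent — the differences include arithmetic usage differs; also constant usage differs, yet no declared input distinguishes the two.
Spot check at x=-4, y=4 — score: q=-10, then ((x + x) >= (q + y)) is false, then y=2, then q=-9, then returns 9. score_new: q=-10, then ((x + x) >= (q + y)) is false, then y=2, then q=-9, then returns 9. Both give 9.
An exhaustive pass over the 20 declared inputs shows identical outputs.
verdict: equivalent


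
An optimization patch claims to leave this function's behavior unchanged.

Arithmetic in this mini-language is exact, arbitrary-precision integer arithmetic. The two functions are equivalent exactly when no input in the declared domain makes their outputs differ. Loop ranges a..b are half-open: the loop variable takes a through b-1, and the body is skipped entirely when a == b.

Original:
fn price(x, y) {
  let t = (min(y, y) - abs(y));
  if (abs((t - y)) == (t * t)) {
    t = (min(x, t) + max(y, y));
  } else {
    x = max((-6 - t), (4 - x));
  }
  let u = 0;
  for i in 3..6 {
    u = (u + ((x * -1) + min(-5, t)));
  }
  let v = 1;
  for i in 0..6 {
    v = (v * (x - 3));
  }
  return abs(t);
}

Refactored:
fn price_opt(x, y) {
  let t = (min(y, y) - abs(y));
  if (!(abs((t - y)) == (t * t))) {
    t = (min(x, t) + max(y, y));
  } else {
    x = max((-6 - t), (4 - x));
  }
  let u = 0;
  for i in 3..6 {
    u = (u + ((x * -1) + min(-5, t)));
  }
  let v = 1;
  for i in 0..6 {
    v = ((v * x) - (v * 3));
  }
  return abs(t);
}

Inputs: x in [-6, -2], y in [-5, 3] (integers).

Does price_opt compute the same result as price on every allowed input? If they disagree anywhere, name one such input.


Consider the input x=-6, y=-5.
price: t := -10 | (abs((t - y)) == (t * t)): false | x := 10 | u := 0 | iter i=3: | u := -20 | iter i=4: | u := -40 | iter i=5: | u := -60 | v := 1 | iter i=0: | v := 7 | iter i=1: | v := 49 | iter i=2: | v := 343 | iter i=3: | v := 2401 | iter i=4: | v := 16807 | iter i=5: | v := 117649 | result 10
price_opt: t := -10 | (!(abs((t - y)) == (t * t))): true | t := -15 | u := 0 | iter i=3: | u := -9 | iter i=4: | u := -18 | iter i=5: | u := -27 | v := 1 | iter i=0: | v := -9 | iter i=1: | v := 81 | iter i=2: | v := -729 | iter i=3: | v := 6561 | iter i=4: | v := -59049 | iter i=5: | v := 531441 | result 15
10 vs 15 — the two versions disagree here.
verdict: not equivalent; witness: x=-6, y=-5


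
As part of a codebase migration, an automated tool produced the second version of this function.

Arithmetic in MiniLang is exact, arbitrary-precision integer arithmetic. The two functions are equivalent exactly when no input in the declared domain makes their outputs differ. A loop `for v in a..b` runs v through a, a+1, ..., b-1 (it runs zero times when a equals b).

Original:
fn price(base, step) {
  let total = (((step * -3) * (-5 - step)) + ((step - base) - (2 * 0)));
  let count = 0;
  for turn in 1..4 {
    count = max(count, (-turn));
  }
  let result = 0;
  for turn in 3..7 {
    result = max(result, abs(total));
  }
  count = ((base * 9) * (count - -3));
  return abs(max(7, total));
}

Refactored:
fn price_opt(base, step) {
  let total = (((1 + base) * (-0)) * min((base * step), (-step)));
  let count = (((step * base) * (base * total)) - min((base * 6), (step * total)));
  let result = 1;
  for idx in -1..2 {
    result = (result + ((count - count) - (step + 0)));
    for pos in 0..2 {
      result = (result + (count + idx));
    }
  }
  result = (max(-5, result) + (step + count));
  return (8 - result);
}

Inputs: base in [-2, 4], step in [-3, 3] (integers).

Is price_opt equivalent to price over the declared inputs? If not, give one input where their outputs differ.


Input base=-2, step=-3: 7 from price versus -83 from price_opt.
verdict: not equivalent; witness: base=-2, step=-3


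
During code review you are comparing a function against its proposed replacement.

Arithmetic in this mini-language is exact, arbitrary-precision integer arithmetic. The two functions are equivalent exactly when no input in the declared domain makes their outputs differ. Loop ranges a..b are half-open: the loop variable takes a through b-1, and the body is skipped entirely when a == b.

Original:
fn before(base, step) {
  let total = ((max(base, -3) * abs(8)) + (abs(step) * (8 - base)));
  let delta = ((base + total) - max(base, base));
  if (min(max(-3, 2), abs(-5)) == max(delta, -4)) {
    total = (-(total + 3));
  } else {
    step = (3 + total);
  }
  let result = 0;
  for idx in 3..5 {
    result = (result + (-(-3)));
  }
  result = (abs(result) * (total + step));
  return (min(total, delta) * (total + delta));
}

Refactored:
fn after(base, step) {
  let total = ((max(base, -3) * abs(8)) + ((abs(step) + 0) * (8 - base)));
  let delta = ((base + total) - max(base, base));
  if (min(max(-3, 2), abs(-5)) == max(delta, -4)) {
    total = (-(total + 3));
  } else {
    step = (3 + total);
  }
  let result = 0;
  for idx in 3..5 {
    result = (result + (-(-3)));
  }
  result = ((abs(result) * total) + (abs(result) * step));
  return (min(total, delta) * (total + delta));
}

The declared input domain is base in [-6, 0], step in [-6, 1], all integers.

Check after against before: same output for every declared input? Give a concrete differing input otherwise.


Comparing the listings, the differences include: arithmetic usage differs, and min/max/abs usage differs, and constant usage differs.
One worked example (base=-4, step=0) — before: total becomes -24; next delta becomes -24; next (min(max(-3, 2), abs(-5)) == max(delta, -4)) evaluates to false; next step becomes -21; next result becomes 0; next at idx=3:; next result becomes 3; next at idx=4:; next result becomes 6; next result becomes -270; next final value 1152; after: total becomes -24; next delta becomes -24; next (min(max(-3, 2), abs(-5)) == max(delta, -4)) evaluates to false; next step becomes -21; next result becomes 0; next at idx=3:; next result becomes 3; next at idx=4:; next result becomes 6; next result becomes -270; next final value 1152; agreement on 1152.
Sweeping the whole domain (56 inputs) finds no disagreement.
verdict: equivalent


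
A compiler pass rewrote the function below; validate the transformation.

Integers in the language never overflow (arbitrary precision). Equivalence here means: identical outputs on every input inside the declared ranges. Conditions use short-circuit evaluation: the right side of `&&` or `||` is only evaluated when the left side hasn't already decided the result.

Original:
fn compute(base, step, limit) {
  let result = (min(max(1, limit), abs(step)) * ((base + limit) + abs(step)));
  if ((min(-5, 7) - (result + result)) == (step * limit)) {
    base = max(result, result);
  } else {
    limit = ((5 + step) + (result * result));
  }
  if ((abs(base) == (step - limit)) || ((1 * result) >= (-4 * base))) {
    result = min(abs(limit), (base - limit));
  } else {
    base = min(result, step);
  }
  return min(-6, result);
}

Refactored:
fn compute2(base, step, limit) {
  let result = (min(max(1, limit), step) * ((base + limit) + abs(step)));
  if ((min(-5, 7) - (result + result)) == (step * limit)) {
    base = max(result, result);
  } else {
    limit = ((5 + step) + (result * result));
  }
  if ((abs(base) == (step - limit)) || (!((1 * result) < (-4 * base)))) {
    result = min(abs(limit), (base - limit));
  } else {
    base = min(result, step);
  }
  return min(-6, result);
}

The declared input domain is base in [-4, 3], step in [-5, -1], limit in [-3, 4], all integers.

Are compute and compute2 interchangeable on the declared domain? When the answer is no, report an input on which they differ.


Not equivalent: base=-4, step=-5, limit=1 separates them (-6 vs -10).
compute: result = 2; ((min(-5, 7) - (result + result)) == (step * limit)) -> false; limit = 4; ((abs(base) == (step - limit)) || ((1 * result) >= (-4 * base))) -> false; base = -5; return -6
compute2: result = -10; ((min(-5, 7) - (result + result)) == (step * limit)) -> false; limit = 100; ((abs(base) == (step - limit)) || (!((1 * result) < (-4 * base)))) -> false; base = -10; return -10
verdict: not equivalent; witness: base=-4, step=-5, limit=1
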